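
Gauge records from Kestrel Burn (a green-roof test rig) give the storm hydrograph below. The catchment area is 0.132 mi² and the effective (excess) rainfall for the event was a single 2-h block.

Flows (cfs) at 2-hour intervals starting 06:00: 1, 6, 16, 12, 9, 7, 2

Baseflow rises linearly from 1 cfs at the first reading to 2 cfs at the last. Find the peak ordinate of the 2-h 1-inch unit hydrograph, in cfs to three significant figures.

Direct runoff: 0.00, 4.83, 14.67, 10.50, 7.33, 5.17, 0.00 cfs; ΣQ_DR = 42.50 cfs, peak = 14.67 cfs.
Runoff depth d = ΣQ_DR·Δt / A = 42.50 × 7200 / (0.132 mi²) = 0.9978 in.
The 1-inch UH is the DRH scaled by (1 in)/d, so U_p = 14.67 × 1/0.9978 = 14.7 cfs.

U_p ≈ 14.7 cfs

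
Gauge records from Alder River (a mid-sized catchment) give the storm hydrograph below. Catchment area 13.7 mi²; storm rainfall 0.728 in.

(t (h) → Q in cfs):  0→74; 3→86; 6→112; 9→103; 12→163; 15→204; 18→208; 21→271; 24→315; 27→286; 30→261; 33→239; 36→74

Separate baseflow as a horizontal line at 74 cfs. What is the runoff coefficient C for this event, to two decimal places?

C ≈ 0.67

ΣQ_DR = 1434 cfs; V = ΣQ_DR·Δt = 1.549 × 10^7 ft³.
Runoff depth d = V / A = 0.4866 in.
C = d / P = 0.4866 / 0.728 = 0.67.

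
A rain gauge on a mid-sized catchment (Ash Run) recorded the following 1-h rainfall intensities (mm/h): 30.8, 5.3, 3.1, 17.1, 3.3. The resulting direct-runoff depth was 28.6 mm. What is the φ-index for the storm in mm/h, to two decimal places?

Only the 2 blocks with intensity above φ contribute runoff: 30.8, 17.1 mm/h.
Σ(I−φ)·Δt = d  ⇒  (30.8+17.1 − 2φ)·1 = 28.6
φ = (47.90 − 28.6/1) / 2 = 9.65 mm/h.

φ ≈ 9.65 mm/h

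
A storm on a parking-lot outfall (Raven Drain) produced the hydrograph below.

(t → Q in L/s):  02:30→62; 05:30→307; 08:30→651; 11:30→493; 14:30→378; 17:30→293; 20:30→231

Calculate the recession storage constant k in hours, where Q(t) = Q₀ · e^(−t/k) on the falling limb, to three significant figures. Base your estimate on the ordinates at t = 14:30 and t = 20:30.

k ≈ 12.2 h

On the falling limb, Q drops from 378 to 231 L/s between t = 14:30 and t = 20:30 (Δt = 6 h).
k = −Δt / ln(Q₂/Q₁) = −6 / ln(231/378) = 12.2 h.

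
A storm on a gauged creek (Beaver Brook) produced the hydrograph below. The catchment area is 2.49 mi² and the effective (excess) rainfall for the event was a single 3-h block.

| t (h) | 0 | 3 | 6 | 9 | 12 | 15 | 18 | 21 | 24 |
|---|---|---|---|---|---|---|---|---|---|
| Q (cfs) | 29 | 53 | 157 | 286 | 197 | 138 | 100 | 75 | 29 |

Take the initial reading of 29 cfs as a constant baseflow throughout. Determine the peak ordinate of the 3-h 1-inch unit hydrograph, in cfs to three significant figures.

Direct runoff: 0.0, 24.0, 128.0, 257.0, 168.0, 109.0, 71.0, 46.0, 0.0 cfs; ΣQ_DR = 803.0 cfs, peak = 257.0 cfs.
Runoff depth d = ΣQ_DR·Δt / A = 803.0 × 10800 / (2.49 mi²) = 1.499 in.
The 1-inch UH is the DRH scaled by (1 in)/d, so U_p = 257.0 × 1/1.499 = 171 cfs.

U_p ≈ 171 cfs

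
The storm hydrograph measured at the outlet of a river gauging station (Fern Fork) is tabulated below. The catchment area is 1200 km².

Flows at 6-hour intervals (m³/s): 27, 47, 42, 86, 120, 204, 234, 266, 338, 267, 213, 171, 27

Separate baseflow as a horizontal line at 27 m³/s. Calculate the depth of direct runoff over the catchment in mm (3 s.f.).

d ≈ 30.4 mm

Direct runoff: 0.0, 20.0, 15.0, 59.0, 93.0, 177.0, 207.0, 239.0, 311.0, 240.0, 186.0, 144.0, 0.0 m³/s; ΣQ_DR = 1691 m³/s.
V = ΣQ_DR · Δt = 1691 × 21600 s = 3.653 × 10^7 m³.
Over A = 1200 km², depth = V / A = 30.4 mm.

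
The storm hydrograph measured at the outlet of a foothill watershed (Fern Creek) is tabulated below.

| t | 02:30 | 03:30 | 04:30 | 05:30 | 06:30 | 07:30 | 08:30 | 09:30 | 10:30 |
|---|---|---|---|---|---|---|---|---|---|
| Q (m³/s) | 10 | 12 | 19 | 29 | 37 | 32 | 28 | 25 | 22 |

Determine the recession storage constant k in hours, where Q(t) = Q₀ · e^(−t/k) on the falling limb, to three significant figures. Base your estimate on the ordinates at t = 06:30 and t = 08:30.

k ≈ 7.18 h

On the falling limb, Q drops from 37 to 28 m³/s between t = 06:30 and t = 08:30 (Δt = 2 h).
k = −Δt / ln(Q₂/Q₁) = −2 / ln(28/37) = 7.18 h.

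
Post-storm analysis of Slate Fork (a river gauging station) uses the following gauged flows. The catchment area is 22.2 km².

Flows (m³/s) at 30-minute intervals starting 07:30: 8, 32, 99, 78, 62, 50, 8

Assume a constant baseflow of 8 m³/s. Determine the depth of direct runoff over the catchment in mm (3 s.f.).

Direct runoff: 0.0, 24.0, 91.0, 70.0, 54.0, 42.0, 0.0 m³/s; ΣQ_DR = 281.0 m³/s.
V = ΣQ_DR · Δt = 281.0 × 1800 s = 5.058 × 10^5 m³.
Over A = 22.2 km², depth = V / A = 22.8 mm.

d ≈ 22.8 mm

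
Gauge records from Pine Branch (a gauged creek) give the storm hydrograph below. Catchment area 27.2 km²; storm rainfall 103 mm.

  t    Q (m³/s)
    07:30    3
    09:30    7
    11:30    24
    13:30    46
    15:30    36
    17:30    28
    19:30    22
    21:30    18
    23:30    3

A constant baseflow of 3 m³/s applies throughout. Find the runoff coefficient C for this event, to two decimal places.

ΣQ_DR = 160.0 m³/s; V = ΣQ_DR·Δt = 1.152 × 10^6 m³.
Runoff depth d = V / A = 42.35 mm.
C = d / P = 42.35 / 103 = 0.41.

C ≈ 0.41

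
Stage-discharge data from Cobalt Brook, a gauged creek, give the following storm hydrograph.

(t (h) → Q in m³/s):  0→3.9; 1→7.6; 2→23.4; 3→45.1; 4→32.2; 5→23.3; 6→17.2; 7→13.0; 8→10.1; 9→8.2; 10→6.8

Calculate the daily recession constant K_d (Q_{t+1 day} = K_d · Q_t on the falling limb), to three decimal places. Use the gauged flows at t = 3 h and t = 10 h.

Between t = 3 h and t = 10 h the flow falls from 45.1 to 6.8 m³/s over 7×1 h = 7 h.
Per-interval ratio K = (6.8/45.1)^(1/7) = 0.7632; K_d = K^(24/1) = 0.002.

K_d ≈ 0.002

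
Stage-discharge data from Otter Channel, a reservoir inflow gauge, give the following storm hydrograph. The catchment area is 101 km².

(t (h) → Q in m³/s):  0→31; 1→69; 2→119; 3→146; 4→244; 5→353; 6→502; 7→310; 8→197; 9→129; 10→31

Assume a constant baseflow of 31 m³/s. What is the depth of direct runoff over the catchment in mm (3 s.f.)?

d ≈ 63.8 mm

Direct runoff: 0.0, 38.0, 88.0, 115.0, 213.0, 322.0, 471.0, 279.0, 166.0, 98.0, 0.0 m³/s; ΣQ_DR = 1790 m³/s.
V = ΣQ_DR · Δt = 1790 × 3600 s = 6.444 × 10^6 m³.
Over A = 101 km², depth = V / A = 63.8 mm.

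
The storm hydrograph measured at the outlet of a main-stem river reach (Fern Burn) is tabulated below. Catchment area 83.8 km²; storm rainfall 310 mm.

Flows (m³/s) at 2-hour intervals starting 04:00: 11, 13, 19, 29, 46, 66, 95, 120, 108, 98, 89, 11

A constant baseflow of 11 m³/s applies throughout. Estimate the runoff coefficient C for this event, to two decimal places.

C ≈ 0.16

ΣQ_DR = 573.0 m³/s; V = ΣQ_DR·Δt = 4.126 × 10^6 m³.
Runoff depth d = V / A = 49.23 mm.
C = d / P = 49.23 / 310 = 0.16.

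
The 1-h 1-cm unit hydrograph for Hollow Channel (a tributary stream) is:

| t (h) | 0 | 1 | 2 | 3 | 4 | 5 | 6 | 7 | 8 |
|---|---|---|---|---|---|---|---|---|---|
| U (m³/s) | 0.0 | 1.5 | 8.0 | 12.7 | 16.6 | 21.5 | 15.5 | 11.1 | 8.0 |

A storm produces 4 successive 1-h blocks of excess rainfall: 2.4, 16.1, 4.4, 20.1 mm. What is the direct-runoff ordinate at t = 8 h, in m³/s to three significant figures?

Q ≈ 69.8 m³/s

By discrete convolution, Q_j = Σ (P_i / 10 mm) · U_{j−i}.
At t = 8 h (j=8): Q = (2.4/10)·8.0 + (16.1/10)·11.1 + (4.4/10)·15.5 + (20.1/10)·21.5 = 69.8 m³/s.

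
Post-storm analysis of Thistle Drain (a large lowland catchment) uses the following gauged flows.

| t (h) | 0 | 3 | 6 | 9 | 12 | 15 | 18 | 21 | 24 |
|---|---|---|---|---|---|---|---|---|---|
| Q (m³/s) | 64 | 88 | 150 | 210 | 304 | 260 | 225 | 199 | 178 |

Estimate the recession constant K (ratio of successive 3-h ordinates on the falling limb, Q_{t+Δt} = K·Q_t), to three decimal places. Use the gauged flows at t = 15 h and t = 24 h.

K ≈ 0.881

Using the recession-limb readings at t = 15 h and t = 24 h: Q falls from 260 to 178 m³/s over 3 intervals.
K = (Q₂/Q₁)^(1/3) = (178/260)^(1/3) = 0.881.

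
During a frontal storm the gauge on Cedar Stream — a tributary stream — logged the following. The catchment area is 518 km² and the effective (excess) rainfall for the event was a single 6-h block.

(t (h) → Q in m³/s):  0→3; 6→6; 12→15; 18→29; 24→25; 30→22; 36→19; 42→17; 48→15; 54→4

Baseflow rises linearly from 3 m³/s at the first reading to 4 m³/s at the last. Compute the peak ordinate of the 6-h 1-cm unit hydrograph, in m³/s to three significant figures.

U_p ≈ 51.3 m³/s

Direct runoff: 0.00, 2.89, 11.78, 25.67, 21.56, 18.44, 15.33, 13.22, 11.11, 0.00 m³/s; ΣQ_DR = 120.0 m³/s, peak = 25.67 m³/s.
Runoff depth d = ΣQ_DR·Δt / A = 120.0 × 21600 / (518 km²) = 5.004 mm.
The 1-cm UH is the DRH scaled by (10 mm)/d, so U_p = 25.67 × 10/5.004 = 51.3 m³/s.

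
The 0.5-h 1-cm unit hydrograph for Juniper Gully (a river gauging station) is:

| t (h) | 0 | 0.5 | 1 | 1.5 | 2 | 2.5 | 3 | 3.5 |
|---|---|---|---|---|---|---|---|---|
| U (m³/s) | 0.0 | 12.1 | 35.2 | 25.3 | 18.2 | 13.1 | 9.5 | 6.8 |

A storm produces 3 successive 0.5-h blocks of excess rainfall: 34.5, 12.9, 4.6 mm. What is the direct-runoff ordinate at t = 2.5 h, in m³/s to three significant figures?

By discrete convolution, Q_j = Σ (P_i / 10 mm) · U_{j−i}.
At t = 2.5 h (j=5): Q = (34.5/10)·13.1 + (12.9/10)·18.2 + (4.6/10)·25.3 = 80.3 m³/s.

Q ≈ 80.3 m³/s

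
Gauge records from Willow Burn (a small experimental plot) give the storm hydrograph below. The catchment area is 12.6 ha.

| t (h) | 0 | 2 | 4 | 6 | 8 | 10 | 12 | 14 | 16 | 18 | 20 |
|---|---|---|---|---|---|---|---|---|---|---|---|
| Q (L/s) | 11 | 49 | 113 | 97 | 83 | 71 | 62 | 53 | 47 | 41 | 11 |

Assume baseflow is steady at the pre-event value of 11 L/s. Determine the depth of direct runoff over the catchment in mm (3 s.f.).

Direct runoff: 0.0, 38.0, 102.0, 86.0, 72.0, 60.0, 51.0, 42.0, 36.0, 30.0, 0.0 L/s; ΣQ_DR = 517.0 L/s.
V = ΣQ_DR · Δt = 517.0 × 7200 s = 3.722 × 10^6 L.
Over A = 12.6 ha, depth = V / A = 29.5 mm.

d ≈ 29.5 mm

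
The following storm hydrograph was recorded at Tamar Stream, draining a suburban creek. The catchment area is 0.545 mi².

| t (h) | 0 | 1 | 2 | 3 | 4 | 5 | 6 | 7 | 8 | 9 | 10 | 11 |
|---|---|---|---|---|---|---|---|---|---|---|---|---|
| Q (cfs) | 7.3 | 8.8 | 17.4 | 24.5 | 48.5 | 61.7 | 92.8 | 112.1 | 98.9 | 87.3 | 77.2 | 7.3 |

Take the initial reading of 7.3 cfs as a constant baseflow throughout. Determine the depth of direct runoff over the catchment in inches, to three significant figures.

d ≈ 1.58 in

Direct runoff: 0.0, 1.5, 10.1, 17.2, 41.2, 54.4, 85.5, 104.8, 91.6, 80.0, 69.9, 0.0 cfs; ΣQ_DR = 556.2 cfs.
V = ΣQ_DR · Δt = 556.2 × 3600 s = 2.002 × 10^6 ft³.
Over A = 0.545 mi², depth = V / A = 1.58 in.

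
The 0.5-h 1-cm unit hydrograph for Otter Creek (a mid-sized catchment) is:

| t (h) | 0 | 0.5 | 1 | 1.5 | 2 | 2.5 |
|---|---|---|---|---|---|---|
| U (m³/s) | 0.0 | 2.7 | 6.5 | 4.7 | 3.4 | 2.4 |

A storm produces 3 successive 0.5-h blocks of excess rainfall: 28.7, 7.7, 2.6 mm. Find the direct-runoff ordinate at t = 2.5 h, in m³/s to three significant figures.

By discrete convolution, Q_j = Σ (P_i / 10 mm) · U_{j−i}.
At t = 2.5 h (j=5): Q = (28.7/10)·2.4 + (7.7/10)·3.4 + (2.6/10)·4.7 = 10.7 m³/s.

Q ≈ 10.7 m³/s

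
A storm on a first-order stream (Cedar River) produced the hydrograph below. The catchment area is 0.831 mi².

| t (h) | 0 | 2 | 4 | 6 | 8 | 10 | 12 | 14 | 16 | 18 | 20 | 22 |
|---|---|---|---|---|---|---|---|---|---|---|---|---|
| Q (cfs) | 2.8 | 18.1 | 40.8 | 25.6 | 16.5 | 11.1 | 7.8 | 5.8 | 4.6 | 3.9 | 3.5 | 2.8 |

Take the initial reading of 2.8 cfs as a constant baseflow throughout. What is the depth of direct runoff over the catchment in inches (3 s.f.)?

d ≈ 0.409 in

Direct runoff: 0.0, 15.3, 38.0, 22.8, 13.7, 8.3, 5.0, 3.0, 1.8, 1.1, 0.7, 0.0 cfs; ΣQ_DR = 109.7 cfs.
V = ΣQ_DR · Δt = 109.7 × 7200 s = 7.898 × 10^5 ft³.
Over A = 0.831 mi², depth = V / A = 0.409 in.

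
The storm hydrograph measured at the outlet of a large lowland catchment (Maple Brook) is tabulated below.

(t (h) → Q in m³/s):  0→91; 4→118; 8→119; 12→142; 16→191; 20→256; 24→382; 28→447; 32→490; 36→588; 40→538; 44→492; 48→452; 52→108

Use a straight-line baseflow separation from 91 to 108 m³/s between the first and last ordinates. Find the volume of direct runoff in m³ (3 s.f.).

V ≈ 4.35 × 10^7 m³

Direct-runoff ordinates (Q − Q_b): 0.00, 25.69, 25.38, 47.08, 94.77, 158.46, 283.15, 346.85, 388.54, 485.23, 433.92, 386.62, 345.31, 0.00 m³/s.
ΣQ_DR = 3021 m³/s.
With Δt = 4 h = 14400 s, V = ΣQ_DR · Δt = 3021 × 14400 = 4.35 × 10^7 m³.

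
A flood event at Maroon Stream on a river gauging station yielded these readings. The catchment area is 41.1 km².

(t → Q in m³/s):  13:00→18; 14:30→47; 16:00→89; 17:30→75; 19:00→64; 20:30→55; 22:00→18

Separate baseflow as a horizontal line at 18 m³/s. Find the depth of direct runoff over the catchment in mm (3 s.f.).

Direct runoff: 0.0, 29.0, 71.0, 57.0, 46.0, 37.0, 0.0 m³/s; ΣQ_DR = 240.0 m³/s.
V = ΣQ_DR · Δt = 240.0 × 5400 s = 1.296 × 10^6 m³.
Over A = 41.1 km², depth = V / A = 31.5 mm.

d ≈ 31.5 mm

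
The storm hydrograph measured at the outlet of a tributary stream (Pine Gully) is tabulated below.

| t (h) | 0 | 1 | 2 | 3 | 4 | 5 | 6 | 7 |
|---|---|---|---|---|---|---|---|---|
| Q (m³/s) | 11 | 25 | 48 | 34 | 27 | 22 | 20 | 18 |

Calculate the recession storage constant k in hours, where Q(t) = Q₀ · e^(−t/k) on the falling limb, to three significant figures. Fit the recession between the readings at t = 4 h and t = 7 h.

k ≈ 7.40 h

On the falling limb, Q drops from 27 to 18 m³/s between t = 4 h and t = 7 h (Δt = 3 h).
k = −Δt / ln(Q₂/Q₁) = −3 / ln(18/27) = 7.40 h.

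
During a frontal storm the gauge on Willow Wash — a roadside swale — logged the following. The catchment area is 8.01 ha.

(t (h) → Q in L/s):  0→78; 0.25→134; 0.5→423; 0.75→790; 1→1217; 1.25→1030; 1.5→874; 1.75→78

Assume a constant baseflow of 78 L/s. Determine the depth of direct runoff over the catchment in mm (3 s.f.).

Direct runoff: 0.0, 56.0, 345.0, 712.0, 1139.0, 952.0, 796.0, 0.0 L/s; ΣQ_DR = 4000 L/s.
V = ΣQ_DR · Δt = 4000 × 900 s = 3.600 × 10^6 L.
Over A = 8.01 ha, depth = V / A = 44.9 mm.

d ≈ 44.9 mm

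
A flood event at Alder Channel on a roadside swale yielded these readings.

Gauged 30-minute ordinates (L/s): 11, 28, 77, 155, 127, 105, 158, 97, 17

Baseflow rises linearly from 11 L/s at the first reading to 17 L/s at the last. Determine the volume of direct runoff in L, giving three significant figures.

Direct-runoff ordinates (Q − Q_b): 0.00, 16.25, 64.50, 141.75, 113.00, 90.25, 142.50, 80.75, 0.00 L/s.
ΣQ_DR = 649.0 L/s.
With Δt = 0.5 h = 1800 s, V = ΣQ_DR · Δt = 649.0 × 1800 = 1.17 × 10^6 L.

V ≈ 1.17 × 10^6 L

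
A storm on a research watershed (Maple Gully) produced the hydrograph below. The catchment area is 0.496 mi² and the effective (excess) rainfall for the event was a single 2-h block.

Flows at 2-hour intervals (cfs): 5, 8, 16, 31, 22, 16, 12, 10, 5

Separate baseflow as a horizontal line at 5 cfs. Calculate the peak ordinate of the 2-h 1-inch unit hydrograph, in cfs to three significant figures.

U_p ≈ 52.0 cfs

Direct runoff: 0.0, 3.0, 11.0, 26.0, 17.0, 11.0, 7.0, 5.0, 0.0 cfs; ΣQ_DR = 80.00 cfs, peak = 26.0 cfs.
Runoff depth d = ΣQ_DR·Δt / A = 80.00 × 7200 / (0.496 mi²) = 0.4999 in.
The 1-inch UH is the DRH scaled by (1 in)/d, so U_p = 26.0 × 1/0.4999 = 52.0 cfs.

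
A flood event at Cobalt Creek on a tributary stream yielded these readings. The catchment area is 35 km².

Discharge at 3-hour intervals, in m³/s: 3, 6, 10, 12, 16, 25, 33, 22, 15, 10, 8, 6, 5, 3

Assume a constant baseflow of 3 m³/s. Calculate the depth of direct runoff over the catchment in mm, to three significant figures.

Direct runoff: 0.0, 3.0, 7.0, 9.0, 13.0, 22.0, 30.0, 19.0, 12.0, 7.0, 5.0, 3.0, 2.0, 0.0 m³/s; ΣQ_DR = 132.0 m³/s.
V = ΣQ_DR · Δt = 132.0 × 10800 s = 1.426 × 10^6 m³.
Over A = 35 km², depth = V / A = 40.7 mm.

d ≈ 40.7 mm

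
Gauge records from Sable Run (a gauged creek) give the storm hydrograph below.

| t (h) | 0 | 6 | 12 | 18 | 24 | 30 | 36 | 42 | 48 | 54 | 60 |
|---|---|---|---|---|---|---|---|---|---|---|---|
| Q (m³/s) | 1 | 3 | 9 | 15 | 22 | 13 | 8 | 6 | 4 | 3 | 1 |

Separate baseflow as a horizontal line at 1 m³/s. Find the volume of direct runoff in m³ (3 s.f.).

V ≈ 1.60 × 10^6 m³

Direct-runoff ordinates (Q − Q_b): 0.0, 2.0, 8.0, 14.0, 21.0, 12.0, 7.0, 5.0, 3.0, 2.0, 0.0 m³/s.
ΣQ_DR = 74.00 m³/s.
With Δt = 6 h = 21600 s, V = ΣQ_DR · Δt = 74.00 × 21600 = 1.60 × 10^6 m³.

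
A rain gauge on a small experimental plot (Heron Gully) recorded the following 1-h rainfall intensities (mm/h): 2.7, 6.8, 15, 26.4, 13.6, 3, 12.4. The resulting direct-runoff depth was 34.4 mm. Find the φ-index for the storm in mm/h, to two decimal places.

φ ≈ 8.25 mm/h

Only the 4 blocks with intensity above φ contribute runoff: 15, 26.4, 13.6, 12.4 mm/h.
Σ(I−φ)·Δt = d  ⇒  (15+26.4+13.6+12.4 − 4φ)·1 = 34.4
φ = (67.40 − 34.4/1) / 4 = 8.25 mm/h.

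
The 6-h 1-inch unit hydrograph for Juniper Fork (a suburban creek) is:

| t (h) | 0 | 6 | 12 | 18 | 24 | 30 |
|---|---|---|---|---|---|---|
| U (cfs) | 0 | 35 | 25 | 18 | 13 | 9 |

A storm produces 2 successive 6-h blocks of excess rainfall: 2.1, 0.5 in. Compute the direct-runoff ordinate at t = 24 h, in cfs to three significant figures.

Q ≈ 36.3 cfs

By discrete convolution, Q_j = Σ (P_i / 1 in) · U_{j−i}.
At t = 24 h (j=4): Q = (2.1/1)·13 + (0.5/1)·18 = 36.3 cfs.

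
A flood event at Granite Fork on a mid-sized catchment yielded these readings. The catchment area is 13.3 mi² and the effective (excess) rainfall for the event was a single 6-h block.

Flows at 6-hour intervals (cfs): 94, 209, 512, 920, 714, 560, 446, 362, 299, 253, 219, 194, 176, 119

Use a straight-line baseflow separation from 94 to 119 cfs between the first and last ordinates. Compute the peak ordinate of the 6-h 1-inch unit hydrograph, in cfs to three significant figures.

U_p ≈ 327 cfs

Direct runoff: 0.00, 113.08, 414.15, 820.23, 612.31, 456.38, 340.46, 254.54, 189.62, 141.69, 105.77, 78.85, 58.92, 0.00 cfs; ΣQ_DR = 3586 cfs, peak = 820.23 cfs.
Runoff depth d = ΣQ_DR·Δt / A = 3586 × 21600 / (13.3 mi²) = 2.507 in.
The 1-inch UH is the DRH scaled by (1 in)/d, so U_p = 820.23 × 1/2.507 = 327 cfs.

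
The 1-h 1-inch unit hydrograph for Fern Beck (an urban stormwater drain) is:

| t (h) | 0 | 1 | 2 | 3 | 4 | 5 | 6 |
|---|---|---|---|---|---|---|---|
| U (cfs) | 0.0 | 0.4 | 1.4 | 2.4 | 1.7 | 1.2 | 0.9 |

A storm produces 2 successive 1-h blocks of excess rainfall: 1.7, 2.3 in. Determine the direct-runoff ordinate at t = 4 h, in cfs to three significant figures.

Q ≈ 8.41 cfs

By discrete convolution, Q_j = Σ (P_i / 1 in) · U_{j−i}.
At t = 4 h (j=4): Q = (1.7/1)·1.7 + (2.3/1)·2.4 = 8.41 cfs.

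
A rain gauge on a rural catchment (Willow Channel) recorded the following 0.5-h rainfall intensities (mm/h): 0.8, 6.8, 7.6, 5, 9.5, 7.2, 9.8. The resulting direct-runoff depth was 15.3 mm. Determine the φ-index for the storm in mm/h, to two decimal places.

Only the 6 blocks with intensity above φ contribute runoff: 6.8, 7.6, 5, 9.5, 7.2, 9.8 mm/h.
Σ(I−φ)·Δt = d  ⇒  (6.8+7.6+5+9.5+7.2+9.8 − 6φ)·0.5 = 15.3
φ = (45.90 − 15.3/0.5) / 6 = 2.55 mm/h.

φ ≈ 2.55 mm/h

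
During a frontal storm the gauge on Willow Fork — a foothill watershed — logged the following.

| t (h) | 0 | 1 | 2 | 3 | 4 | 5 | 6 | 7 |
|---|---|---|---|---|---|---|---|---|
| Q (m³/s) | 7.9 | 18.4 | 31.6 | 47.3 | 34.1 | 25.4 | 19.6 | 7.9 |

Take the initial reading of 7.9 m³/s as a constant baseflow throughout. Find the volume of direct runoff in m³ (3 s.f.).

Direct-runoff ordinates (Q − Q_b): 0.0, 10.5, 23.7, 39.4, 26.2, 17.5, 11.7, 0.0 m³/s.
ΣQ_DR = 129.0 m³/s.
With Δt = 1 h = 3600 s, V = ΣQ_DR · Δt = 129.0 × 3600 = 4.64 × 10^5 m³.

V ≈ 4.64 × 10^5 m³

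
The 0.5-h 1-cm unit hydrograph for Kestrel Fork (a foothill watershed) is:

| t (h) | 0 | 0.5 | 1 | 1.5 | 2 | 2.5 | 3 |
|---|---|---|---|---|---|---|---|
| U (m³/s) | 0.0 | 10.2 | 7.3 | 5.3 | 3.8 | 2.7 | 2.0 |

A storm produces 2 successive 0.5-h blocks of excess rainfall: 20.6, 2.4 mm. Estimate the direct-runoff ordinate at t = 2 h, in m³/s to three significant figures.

By discrete convolution, Q_j = Σ (P_i / 10 mm) · U_{j−i}.
At t = 2 h (j=4): Q = (20.6/10)·3.8 + (2.4/10)·5.3 = 9.10 m³/s.

Q ≈ 9.10 m³/s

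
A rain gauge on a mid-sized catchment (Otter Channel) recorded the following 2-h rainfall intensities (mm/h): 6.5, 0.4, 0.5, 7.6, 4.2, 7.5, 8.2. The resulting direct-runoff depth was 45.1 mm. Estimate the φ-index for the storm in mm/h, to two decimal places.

φ ≈ 2.29 mm/h

Only the 5 blocks with intensity above φ contribute runoff: 6.5, 7.6, 4.2, 7.5, 8.2 mm/h.
Σ(I−φ)·Δt = d  ⇒  (6.5+7.6+4.2+7.5+8.2 − 5φ)·2 = 45.1
φ = (34.00 − 45.1/2) / 5 = 2.29 mm/h.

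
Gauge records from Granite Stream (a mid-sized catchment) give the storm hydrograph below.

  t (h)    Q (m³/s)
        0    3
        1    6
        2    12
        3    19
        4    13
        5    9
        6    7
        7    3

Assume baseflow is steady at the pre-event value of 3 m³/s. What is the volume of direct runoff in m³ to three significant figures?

V ≈ 1.73 × 10^5 m³

Direct-runoff ordinates (Q − Q_b): 0.0, 3.0, 9.0, 16.0, 10.0, 6.0, 4.0, 0.0 m³/s.
ΣQ_DR = 48.00 m³/s.
With Δt = 1 h = 3600 s, V = ΣQ_DR · Δt = 48.00 × 3600 = 1.73 × 10^5 m³.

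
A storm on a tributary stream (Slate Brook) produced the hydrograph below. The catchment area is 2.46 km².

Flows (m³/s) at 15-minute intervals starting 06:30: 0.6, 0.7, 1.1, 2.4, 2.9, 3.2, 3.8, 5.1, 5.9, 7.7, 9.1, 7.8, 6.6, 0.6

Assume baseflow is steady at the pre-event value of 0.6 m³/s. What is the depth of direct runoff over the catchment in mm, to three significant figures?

d ≈ 18.0 mm

Direct runoff: 0.0, 0.1, 0.5, 1.8, 2.3, 2.6, 3.2, 4.5, 5.3, 7.1, 8.5, 7.2, 6.0, 0.0 m³/s; ΣQ_DR = 49.10 m³/s.
V = ΣQ_DR · Δt = 49.10 × 900 s = 44190 m³.
Over A = 2.46 km², depth = V / A = 18.0 mm.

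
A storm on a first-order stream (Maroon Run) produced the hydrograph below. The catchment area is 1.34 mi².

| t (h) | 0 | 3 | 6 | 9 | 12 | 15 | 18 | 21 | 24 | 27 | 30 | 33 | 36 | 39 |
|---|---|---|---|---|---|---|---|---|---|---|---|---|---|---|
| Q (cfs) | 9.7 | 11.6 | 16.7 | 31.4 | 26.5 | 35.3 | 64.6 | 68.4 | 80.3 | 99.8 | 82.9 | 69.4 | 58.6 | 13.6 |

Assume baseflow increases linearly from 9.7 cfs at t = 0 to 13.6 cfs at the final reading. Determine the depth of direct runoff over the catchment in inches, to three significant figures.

Direct runoff: 0.00, 1.60, 6.40, 20.80, 15.60, 24.10, 53.10, 56.60, 68.20, 87.40, 70.20, 56.40, 45.30, 0.00 cfs; ΣQ_DR = 505.7 cfs.
V = ΣQ_DR · Δt = 505.7 × 10800 s = 5.462 × 10^6 ft³.
Over A = 1.34 mi², depth = V / A = 1.75 in.

d ≈ 1.75 in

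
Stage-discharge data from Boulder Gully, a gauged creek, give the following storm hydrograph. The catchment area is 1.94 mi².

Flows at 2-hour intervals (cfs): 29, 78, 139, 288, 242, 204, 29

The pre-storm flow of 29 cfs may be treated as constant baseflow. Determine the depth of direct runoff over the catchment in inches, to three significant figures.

Direct runoff: 0.0, 49.0, 110.0, 259.0, 213.0, 175.0, 0.0 cfs; ΣQ_DR = 806.0 cfs.
V = ΣQ_DR · Δt = 806.0 × 7200 s = 5.803 × 10^6 ft³.
Over A = 1.94 mi², depth = V / A = 1.29 in.

d ≈ 1.29 in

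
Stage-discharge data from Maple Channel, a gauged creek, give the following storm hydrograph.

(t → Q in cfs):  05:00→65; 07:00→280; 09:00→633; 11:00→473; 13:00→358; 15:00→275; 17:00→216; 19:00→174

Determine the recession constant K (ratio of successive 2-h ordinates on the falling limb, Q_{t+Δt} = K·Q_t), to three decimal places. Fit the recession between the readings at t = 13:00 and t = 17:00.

Using the recession-limb readings at t = 13:00 and t = 17:00: Q falls from 358 to 216 cfs over 2 intervals.
K = (Q₂/Q₁)^(1/2) = (216/358)^(1/2) = 0.777.

K ≈ 0.777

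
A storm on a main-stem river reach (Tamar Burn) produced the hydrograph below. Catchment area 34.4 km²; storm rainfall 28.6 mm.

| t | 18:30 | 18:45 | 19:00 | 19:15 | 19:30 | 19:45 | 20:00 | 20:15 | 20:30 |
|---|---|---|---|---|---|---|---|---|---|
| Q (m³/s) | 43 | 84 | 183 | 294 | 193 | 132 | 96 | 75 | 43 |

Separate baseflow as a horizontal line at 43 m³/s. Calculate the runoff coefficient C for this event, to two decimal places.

C ≈ 0.69

ΣQ_DR = 756.0 m³/s; V = ΣQ_DR·Δt = 6.804 × 10^5 m³.
Runoff depth d = V / A = 19.78 mm.
C = d / P = 19.78 / 28.6 = 0.69.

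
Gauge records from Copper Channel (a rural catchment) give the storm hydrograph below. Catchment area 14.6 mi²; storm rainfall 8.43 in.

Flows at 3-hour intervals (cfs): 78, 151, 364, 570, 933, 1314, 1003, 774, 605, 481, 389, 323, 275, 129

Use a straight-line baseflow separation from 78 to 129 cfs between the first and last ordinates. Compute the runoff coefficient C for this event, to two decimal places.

ΣQ_DR = 5940 cfs; V = ΣQ_DR·Δt = 6.415 × 10^7 ft³.
Runoff depth d = V / A = 1.891 in.
C = d / P = 1.891 / 8.43 = 0.22.

C ≈ 0.22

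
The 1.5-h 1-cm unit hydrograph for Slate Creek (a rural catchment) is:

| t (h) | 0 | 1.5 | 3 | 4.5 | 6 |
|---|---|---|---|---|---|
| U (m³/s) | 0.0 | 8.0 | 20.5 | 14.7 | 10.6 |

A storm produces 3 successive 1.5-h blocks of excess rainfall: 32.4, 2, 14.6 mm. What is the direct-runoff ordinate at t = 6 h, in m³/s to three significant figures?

Q ≈ 67.2 m³/s

By discrete convolution, Q_j = Σ (P_i / 10 mm) · U_{j−i}.
At t = 6 h (j=4): Q = (32.4/10)·10.6 + (2/10)·14.7 + (14.6/10)·20.5 = 67.2 m³/s.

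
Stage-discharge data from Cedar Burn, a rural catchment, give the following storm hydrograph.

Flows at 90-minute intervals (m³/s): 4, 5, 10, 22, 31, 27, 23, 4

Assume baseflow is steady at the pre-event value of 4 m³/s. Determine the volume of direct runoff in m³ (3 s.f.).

Direct-runoff ordinates (Q − Q_b): 0.0, 1.0, 6.0, 18.0, 27.0, 23.0, 19.0, 0.0 m³/s.
ΣQ_DR = 94.00 m³/s.
With Δt = 1.5 h = 5400 s, V = ΣQ_DR · Δt = 94.00 × 5400 = 5.08 × 10^5 m³.

V ≈ 5.08 × 10^5 m³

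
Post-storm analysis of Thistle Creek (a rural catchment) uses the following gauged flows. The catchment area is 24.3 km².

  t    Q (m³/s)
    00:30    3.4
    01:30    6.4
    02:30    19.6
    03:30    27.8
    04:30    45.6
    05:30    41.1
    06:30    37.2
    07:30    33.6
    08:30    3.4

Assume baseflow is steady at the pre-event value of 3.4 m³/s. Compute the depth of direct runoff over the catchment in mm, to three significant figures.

Direct runoff: 0.0, 3.0, 16.2, 24.4, 42.2, 37.7, 33.8, 30.2, 0.0 m³/s; ΣQ_DR = 187.5 m³/s.
V = ΣQ_DR · Δt = 187.5 × 3600 s = 6.750 × 10^5 m³.
Over A = 24.3 km², depth = V / A = 27.8 mm.

d ≈ 27.8 mm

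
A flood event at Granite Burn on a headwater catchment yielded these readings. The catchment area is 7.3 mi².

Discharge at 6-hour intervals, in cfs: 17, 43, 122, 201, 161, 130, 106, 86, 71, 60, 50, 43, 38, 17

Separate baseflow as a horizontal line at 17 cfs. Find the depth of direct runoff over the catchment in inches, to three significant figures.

Direct runoff: 0.0, 26.0, 105.0, 184.0, 144.0, 113.0, 89.0, 69.0, 54.0, 43.0, 33.0, 26.0, 21.0, 0.0 cfs; ΣQ_DR = 907.0 cfs.
V = ΣQ_DR · Δt = 907.0 × 21600 s = 1.959 × 10^7 ft³.
Over A = 7.3 mi², depth = V / A = 1.16 in.

d ≈ 1.16 in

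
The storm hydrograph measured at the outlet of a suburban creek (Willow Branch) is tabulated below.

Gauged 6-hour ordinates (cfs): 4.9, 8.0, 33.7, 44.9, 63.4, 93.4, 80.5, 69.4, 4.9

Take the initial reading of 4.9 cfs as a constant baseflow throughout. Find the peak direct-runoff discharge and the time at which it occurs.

Q_p = 88.5 cfs at t = 30 h

Subtracting baseflow gives direct-runoff ordinates: 0.0, 3.1, 28.8, 40.0, 58.5, 88.5, 75.6, 64.5, 0.0 cfs.
The maximum is 88.5 cfs, occurring at the reading for t = 30 h.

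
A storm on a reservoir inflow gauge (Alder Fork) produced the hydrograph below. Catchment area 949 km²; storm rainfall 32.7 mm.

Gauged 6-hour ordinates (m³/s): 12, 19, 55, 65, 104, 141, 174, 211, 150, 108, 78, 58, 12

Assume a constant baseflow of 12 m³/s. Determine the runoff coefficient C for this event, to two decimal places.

ΣQ_DR = 1031 m³/s; V = ΣQ_DR·Δt = 2.227 × 10^7 m³.
Runoff depth d = V / A = 23.47 mm.
C = d / P = 23.47 / 32.7 = 0.72.

C ≈ 0.72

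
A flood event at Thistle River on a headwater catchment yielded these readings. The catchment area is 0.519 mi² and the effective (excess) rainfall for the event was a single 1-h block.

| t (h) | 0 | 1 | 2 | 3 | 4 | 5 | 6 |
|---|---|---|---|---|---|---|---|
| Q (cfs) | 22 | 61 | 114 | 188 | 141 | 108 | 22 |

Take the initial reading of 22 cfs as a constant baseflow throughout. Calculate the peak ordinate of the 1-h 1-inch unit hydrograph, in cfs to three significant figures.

Direct runoff: 0.0, 39.0, 92.0, 166.0, 119.0, 86.0, 0.0 cfs; ΣQ_DR = 502.0 cfs, peak = 166.0 cfs.
Runoff depth d = ΣQ_DR·Δt / A = 502.0 × 3600 / (0.519 mi²) = 1.499 in.
The 1-inch UH is the DRH scaled by (1 in)/d, so U_p = 166.0 × 1/1.499 = 111 cfs.

U_p ≈ 111 cfs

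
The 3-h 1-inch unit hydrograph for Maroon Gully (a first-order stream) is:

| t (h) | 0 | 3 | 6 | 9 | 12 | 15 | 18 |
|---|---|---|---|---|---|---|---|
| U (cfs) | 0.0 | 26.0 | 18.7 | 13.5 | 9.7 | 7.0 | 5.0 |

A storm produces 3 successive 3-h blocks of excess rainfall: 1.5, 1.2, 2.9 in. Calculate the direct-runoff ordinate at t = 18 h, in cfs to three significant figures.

Q ≈ 44.0 cfs

By discrete convolution, Q_j = Σ (P_i / 1 in) · U_{j−i}.
At t = 18 h (j=6): Q = (1.5/1)·5.0 + (1.2/1)·7.0 + (2.9/1)·9.7 = 44.0 cfs.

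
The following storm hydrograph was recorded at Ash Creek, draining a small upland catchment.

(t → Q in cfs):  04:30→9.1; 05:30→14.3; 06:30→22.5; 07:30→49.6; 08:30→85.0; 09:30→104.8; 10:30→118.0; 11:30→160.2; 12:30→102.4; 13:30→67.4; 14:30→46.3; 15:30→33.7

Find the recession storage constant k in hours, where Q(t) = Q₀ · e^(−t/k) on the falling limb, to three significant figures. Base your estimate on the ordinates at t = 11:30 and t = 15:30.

k ≈ 2.57 h

On the falling limb, Q drops from 160.2 to 33.7 cfs between t = 11:30 and t = 15:30 (Δt = 4 h).
k = −Δt / ln(Q₂/Q₁) = −4 / ln(33.7/160.2) = 2.57 h.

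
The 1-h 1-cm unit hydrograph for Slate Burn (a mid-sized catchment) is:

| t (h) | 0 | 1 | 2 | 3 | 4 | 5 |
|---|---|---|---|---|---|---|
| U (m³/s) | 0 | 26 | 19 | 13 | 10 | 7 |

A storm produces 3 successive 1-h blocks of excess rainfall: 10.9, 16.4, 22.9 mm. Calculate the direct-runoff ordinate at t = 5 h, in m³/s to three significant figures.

By discrete convolution, Q_j = Σ (P_i / 10 mm) · U_{j−i}.
At t = 5 h (j=5): Q = (10.9/10)·7 + (16.4/10)·10 + (22.9/10)·13 = 53.8 m³/s.

Q ≈ 53.8 m³/s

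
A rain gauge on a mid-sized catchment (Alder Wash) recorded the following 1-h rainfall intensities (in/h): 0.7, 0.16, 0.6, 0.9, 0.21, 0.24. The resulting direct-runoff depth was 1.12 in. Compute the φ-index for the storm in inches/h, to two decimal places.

φ ≈ 0.36 in/h

Only the 3 blocks with intensity above φ contribute runoff: 0.7, 0.6, 0.9 in/h.
Σ(I−φ)·Δt = d  ⇒  (0.7+0.6+0.9 − 3φ)·1 = 1.12
φ = (2.200 − 1.12/1) / 3 = 0.36 in/h.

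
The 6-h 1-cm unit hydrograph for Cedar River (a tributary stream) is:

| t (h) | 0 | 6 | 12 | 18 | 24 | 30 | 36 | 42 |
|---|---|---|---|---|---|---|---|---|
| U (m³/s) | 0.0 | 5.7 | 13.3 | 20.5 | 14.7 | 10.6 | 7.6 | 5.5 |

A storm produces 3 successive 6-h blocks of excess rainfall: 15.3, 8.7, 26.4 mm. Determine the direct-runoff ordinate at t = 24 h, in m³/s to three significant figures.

By discrete convolution, Q_j = Σ (P_i / 10 mm) · U_{j−i}.
At t = 24 h (j=4): Q = (15.3/10)·14.7 + (8.7/10)·20.5 + (26.4/10)·13.3 = 75.4 m³/s.

Q ≈ 75.4 m³/s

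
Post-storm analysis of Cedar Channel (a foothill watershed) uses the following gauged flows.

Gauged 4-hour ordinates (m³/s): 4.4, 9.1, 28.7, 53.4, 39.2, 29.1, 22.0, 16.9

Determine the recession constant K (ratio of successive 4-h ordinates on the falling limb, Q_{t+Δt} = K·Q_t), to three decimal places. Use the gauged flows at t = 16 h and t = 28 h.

Using the recession-limb readings at t = 16 h and t = 28 h: Q falls from 39.2 to 16.9 m³/s over 3 intervals.
K = (Q₂/Q₁)^(1/3) = (16.9/39.2)^(1/3) = 0.755.

K ≈ 0.755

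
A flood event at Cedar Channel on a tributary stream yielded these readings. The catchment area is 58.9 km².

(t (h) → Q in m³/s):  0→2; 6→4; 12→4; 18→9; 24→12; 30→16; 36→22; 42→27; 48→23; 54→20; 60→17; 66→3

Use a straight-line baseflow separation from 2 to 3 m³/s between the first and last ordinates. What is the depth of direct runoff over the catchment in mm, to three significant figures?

Direct runoff: 0.00, 1.91, 1.82, 6.73, 9.64, 13.55, 19.45, 24.36, 20.27, 17.18, 14.09, 0.00 m³/s; ΣQ_DR = 129.0 m³/s.
V = ΣQ_DR · Δt = 129.0 × 21600 s = 2.786 × 10^6 m³.
Over A = 58.9 km², depth = V / A = 47.3 mm.

d ≈ 47.3 mm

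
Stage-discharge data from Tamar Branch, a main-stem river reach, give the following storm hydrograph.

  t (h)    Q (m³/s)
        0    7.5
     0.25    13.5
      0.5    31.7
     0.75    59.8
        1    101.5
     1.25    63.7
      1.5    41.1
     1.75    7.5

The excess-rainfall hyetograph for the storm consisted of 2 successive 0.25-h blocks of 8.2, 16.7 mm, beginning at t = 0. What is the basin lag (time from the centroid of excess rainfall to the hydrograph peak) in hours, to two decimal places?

t_L ≈ 0.71 h

Centroid of excess rainfall: t_c = Σ P_i·t̄_i / ΣP_i = 0.2927 h (block centres at 0.125, 0.375 h).
Hydrograph peak occurs at t = 1 h, so basin lag t_L = 1 − 0.2927 = 0.71 h.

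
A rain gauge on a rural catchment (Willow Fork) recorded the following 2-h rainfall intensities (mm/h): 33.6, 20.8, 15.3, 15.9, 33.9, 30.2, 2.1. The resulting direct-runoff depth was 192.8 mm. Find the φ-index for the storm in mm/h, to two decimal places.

Only the 6 blocks with intensity above φ contribute runoff: 33.6, 20.8, 15.3, 15.9, 33.9, 30.2 mm/h.
Σ(I−φ)·Δt = d  ⇒  (33.6+20.8+15.3+15.9+33.9+30.2 − 6φ)·2 = 192.8
φ = (149.7 − 192.8/2) / 6 = 8.88 mm/h.

φ ≈ 8.88 mm/h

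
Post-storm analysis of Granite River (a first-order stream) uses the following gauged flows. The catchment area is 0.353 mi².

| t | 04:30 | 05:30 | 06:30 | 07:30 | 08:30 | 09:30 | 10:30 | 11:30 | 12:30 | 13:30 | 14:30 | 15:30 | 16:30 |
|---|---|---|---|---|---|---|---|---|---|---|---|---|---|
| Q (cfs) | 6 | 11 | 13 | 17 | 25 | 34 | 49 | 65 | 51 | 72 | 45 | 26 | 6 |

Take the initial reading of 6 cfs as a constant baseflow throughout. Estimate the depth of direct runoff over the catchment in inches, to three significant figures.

Direct runoff: 0.0, 5.0, 7.0, 11.0, 19.0, 28.0, 43.0, 59.0, 45.0, 66.0, 39.0, 20.0, 0.0 cfs; ΣQ_DR = 342.0 cfs.
V = ΣQ_DR · Δt = 342.0 × 3600 s = 1.231 × 10^6 ft³.
Over A = 0.353 mi², depth = V / A = 1.50 in.

d ≈ 1.50 in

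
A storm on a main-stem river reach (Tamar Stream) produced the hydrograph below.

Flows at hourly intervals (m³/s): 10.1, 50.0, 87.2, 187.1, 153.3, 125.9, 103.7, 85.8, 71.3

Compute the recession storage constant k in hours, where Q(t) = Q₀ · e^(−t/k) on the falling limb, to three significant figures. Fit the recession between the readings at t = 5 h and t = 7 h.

On the falling limb, Q drops from 125.9 to 85.8 m³/s between t = 5 h and t = 7 h (Δt = 2 h).
k = −Δt / ln(Q₂/Q₁) = −2 / ln(85.8/125.9) = 5.22 h.

k ≈ 5.22 h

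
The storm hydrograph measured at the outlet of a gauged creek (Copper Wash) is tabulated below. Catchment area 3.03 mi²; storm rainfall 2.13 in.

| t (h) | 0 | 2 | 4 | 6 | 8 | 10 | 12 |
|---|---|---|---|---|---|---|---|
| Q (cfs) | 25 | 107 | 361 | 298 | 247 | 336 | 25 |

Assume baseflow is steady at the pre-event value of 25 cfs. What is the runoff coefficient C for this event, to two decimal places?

ΣQ_DR = 1224 cfs; V = ΣQ_DR·Δt = 8.813 × 10^6 ft³.
Runoff depth d = V / A = 1.252 in.
C = d / P = 1.252 / 2.13 = 0.59.

C ≈ 0.59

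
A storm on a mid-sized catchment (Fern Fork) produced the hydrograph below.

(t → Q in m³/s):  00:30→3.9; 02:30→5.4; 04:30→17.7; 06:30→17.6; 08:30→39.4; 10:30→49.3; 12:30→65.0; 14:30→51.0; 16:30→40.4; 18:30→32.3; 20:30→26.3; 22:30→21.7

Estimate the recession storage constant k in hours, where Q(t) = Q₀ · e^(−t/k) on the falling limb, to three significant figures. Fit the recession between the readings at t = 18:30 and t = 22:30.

k ≈ 10.1 h

On the falling limb, Q drops from 32.3 to 21.7 m³/s between t = 18:30 and t = 22:30 (Δt = 4 h).
k = −Δt / ln(Q₂/Q₁) = −4 / ln(21.7/32.3) = 10.1 h.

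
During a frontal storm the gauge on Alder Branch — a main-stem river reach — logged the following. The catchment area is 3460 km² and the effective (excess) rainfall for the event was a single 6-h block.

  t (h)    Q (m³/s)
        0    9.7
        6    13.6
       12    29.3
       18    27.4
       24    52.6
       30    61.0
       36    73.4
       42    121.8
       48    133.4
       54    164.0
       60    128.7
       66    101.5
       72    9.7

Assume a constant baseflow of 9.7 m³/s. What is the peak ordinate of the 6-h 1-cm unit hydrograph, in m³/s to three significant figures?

U_p ≈ 309 m³/s

Direct runoff: 0.0, 3.9, 19.6, 17.7, 42.9, 51.3, 63.7, 112.1, 123.7, 154.3, 119.0, 91.8, 0.0 m³/s; ΣQ_DR = 800.0 m³/s, peak = 154.3 m³/s.
Runoff depth d = ΣQ_DR·Δt / A = 800.0 × 21600 / (3460 km²) = 4.994 mm.
The 1-cm UH is the DRH scaled by (10 mm)/d, so U_p = 154.3 × 10/4.994 = 309 m³/s.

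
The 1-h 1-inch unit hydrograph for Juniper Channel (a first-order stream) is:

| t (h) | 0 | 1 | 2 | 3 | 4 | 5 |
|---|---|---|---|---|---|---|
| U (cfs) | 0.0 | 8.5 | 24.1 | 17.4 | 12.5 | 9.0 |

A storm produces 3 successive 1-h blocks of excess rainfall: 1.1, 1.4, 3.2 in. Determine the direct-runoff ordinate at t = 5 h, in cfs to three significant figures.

By discrete convolution, Q_j = Σ (P_i / 1 in) · U_{j−i}.
At t = 5 h (j=5): Q = (1.1/1)·9.0 + (1.4/1)·12.5 + (3.2/1)·17.4 = 83.1 cfs.

Q ≈ 83.1 cfs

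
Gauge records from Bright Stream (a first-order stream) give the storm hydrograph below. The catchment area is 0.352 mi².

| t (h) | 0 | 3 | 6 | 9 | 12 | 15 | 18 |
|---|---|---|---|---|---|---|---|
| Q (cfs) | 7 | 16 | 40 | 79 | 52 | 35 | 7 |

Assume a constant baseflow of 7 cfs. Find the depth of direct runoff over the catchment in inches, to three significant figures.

Direct runoff: 0.0, 9.0, 33.0, 72.0, 45.0, 28.0, 0.0 cfs; ΣQ_DR = 187.0 cfs.
V = ΣQ_DR · Δt = 187.0 × 10800 s = 2.020 × 10^6 ft³.
Over A = 0.352 mi², depth = V / A = 2.47 in.

d ≈ 2.47 in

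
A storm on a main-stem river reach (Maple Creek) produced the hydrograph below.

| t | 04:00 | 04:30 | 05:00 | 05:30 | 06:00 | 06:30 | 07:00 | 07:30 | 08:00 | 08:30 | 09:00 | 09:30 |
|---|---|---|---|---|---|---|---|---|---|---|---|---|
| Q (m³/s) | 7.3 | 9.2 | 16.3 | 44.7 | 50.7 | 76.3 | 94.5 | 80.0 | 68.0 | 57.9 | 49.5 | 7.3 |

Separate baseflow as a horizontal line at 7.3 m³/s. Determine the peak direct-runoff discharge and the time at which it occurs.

Q_p = 87.2 m³/s at t = 07:00

Subtracting baseflow gives direct-runoff ordinates: 0.0, 1.9, 9.0, 37.4, 43.4, 69.0, 87.2, 72.7, 60.7, 50.6, 42.2, 0.0 m³/s.
The maximum is 87.2 m³/s, occurring at the reading for t = 07:00.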